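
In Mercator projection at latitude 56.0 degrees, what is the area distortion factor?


area_distortion = 1/cos^2(56.0) = 3.198

3.198


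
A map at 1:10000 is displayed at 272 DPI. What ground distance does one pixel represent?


pixel_cm = 2.54 / 272 ≈ 0.009338 cm
ground = pixel_cm * 10000 / 100 = 2.54 * 10000 / (272 * 100) = 25400 / 27200 ≈ 0.93 m

0.93 m


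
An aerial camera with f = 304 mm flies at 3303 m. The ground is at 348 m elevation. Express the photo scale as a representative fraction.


scale = f / (H - h) = 304 mm / 2955 m = 304 / 2955000 = 1:9720

1:9720


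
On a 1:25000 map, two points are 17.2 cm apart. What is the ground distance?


ground = 17.2 cm * 25000 / 100 = 4300.0 m = 4.3 km

4.3 km


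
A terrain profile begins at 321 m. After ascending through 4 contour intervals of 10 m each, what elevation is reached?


elevation = 321 + 4 * 10 = 361 m

361 m


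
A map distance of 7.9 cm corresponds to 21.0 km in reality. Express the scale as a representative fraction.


ground = 21.0 km = 2100000 cm; RF denominator = ground / map = 2100000 / 7.9 ≈ 265823; RF = 1:265823

1:265823


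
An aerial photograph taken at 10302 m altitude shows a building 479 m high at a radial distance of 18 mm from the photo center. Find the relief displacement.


d = h * r / H = 479 * 18 / 10302 = 0.84 mm

0.84 mm


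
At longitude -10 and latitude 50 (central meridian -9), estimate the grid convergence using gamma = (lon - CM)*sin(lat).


gamma = (-10 - -9) * sin(50) = -1 * 0.766044 = -0.766 degrees

-0.766 degrees


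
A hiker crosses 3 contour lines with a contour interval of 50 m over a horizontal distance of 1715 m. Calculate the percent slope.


elevation change = 3 * 50 = 150 m
slope = 150 / 1715 * 100 = 8.7%

8.7%


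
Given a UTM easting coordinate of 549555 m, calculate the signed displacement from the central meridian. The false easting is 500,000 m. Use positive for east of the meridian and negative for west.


displacement = 549555 - 500000 = 49555 m

49555 m


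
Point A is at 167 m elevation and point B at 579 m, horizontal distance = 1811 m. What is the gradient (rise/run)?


gradient = (579 - 167) / 1811 = 412 / 1811 = 0.2275

0.2275


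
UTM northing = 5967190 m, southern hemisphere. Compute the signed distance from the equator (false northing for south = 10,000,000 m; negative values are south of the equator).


For southern: actual = 5967190 - 10000000 = -4032810 m

-4032810 m


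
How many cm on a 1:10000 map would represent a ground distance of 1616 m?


map_cm = 1616 * 100 / 10000 = 16.16 cm

16.16 cm


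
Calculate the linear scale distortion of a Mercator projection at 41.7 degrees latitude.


SF = 1 / cos(41.7) = 1 / 0.746638 = 1.339

1.339


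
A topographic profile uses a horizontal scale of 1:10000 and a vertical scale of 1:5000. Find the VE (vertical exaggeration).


VE = horizontal_scale / vertical_scale = 10000 / 5000 = 2.0

2.0x


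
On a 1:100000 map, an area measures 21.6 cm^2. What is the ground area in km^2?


ground_area = 21.6 * (100000/100)^2 = 21600000.0 m^2 = 21.6 km^2

21.6 km^2


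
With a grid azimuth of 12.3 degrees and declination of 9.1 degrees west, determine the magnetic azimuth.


magnetic azimuth = grid azimuth - declination (east +ve)
mag_az = 12.3 - -9.1 = 21.4 degrees

21.4 degrees


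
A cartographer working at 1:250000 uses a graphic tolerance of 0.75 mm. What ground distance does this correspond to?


ground = 0.75 mm * 250000 / 1000 = 187.5 m

187.5 m


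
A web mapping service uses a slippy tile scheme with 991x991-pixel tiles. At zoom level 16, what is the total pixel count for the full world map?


tiles per axis = 2^16 = 65536
total tiles = 65536^2 = 4294967296
pixels per axis = 65536 * 991 = 64946176
total pixels = 64946176^2 = 4218005777022976

4218005777022976 pixels


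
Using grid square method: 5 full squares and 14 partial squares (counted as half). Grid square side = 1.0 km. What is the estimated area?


effective squares = 5 + 14 * 0.5 = 12.0
area = 12.0 * 1.0 = 12.0 km^2

12.0 km^2


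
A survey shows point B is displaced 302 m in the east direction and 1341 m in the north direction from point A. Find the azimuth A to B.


az = atan2(302, 1341) = 12.7 deg
adjusted to 0-360: 12.7 degrees

12.7 degrees


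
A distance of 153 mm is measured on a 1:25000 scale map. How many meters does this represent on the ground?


ground = 153 mm * 25000 / 1000 = 3825.0 m

3825.0 m


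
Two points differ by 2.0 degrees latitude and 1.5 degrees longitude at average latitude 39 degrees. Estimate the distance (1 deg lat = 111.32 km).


dlat_km = 2.0 * 111.32 = 222.64
dlon_km = 1.5 * 111.32 * cos(39) ≈ 129.768
dist = sqrt(222.64^2 + 129.768^2) ≈ 257.7 km

257.7 km


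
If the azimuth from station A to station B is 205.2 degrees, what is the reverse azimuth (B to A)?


back azimuth = (205.2 + 180) mod 360 = 25.2 degrees

25.2 degrees


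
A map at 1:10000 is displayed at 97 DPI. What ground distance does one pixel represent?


pixel_cm = 2.54 / 97 ≈ 0.026186 cm
ground = pixel_cm * 10000 / 100 = 2.54 * 10000 / (97 * 100) = 25400 / 9700 ≈ 2.62 m

2.62 m


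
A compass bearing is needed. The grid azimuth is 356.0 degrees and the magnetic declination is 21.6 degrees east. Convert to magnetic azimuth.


magnetic azimuth = grid azimuth - declination (east +ve)
mag_az = 356.0 - 21.6 = 334.4 degrees

334.4 degrees


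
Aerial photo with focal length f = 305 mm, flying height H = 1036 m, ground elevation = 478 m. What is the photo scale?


scale = f / (H - h) = 305 mm / 558 m = 305 / 558000 = 1:1830

1:1830


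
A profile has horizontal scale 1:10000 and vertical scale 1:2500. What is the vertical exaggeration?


VE = horizontal_scale / vertical_scale = 10000 / 2500 = 4.0

4.0x


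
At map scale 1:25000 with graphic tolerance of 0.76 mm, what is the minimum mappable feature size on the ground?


ground = 0.76 mm * 25000 / 1000 = 19.0 m

19.0 m


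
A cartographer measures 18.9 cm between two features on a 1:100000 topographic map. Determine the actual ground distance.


ground = 18.9 cm * 100000 / 100 = 18900.0 m = 18.9 km

18.9 km


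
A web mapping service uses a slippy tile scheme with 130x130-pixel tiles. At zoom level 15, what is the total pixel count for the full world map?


tiles per axis = 2^15 = 32768
total tiles = 32768^2 = 1073741824
pixels per axis = 32768 * 130 = 4259840
total pixels = 4259840^2 = 18146236825600

18146236825600 pixels


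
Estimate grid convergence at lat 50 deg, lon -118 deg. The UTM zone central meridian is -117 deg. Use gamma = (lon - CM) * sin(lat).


gamma = (-118 - -117) * sin(50) = -1 * 0.766044 = -0.766 degrees

-0.766 degrees


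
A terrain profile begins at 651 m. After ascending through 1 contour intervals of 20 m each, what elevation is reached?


elevation = 651 + 1 * 20 = 671 m

671 m


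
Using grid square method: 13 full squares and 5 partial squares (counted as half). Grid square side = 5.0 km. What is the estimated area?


effective squares = 13 + 5 * 0.5 = 15.5
area = 15.5 * 25.0 = 387.5 km^2

387.5 km^2


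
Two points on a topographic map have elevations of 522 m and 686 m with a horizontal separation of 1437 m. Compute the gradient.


gradient = (686 - 522) / 1437 = 164 / 1437 = 0.1141

0.1141


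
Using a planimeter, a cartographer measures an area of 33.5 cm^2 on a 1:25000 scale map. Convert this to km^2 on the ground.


ground_area = 33.5 * (25000/100)^2 = 2093750.0 m^2 = 2.09375 km^2 ≈ 2.094 km^2

2.094 km^2


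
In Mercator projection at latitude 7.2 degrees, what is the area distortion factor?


area_distortion = 1/cos^2(7.2) = 1.016

1.016


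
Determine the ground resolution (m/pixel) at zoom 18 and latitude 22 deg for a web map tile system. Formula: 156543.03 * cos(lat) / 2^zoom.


res = 156543.03 * cos(22) / 2^18 = 156543.03 * 0.92718385 / 262144 = 0.55 m/pixel

0.55 m/pixel


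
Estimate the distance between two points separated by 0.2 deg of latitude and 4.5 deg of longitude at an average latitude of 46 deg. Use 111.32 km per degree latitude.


dlat_km = 0.2 * 111.32 = 22.264
dlon_km = 4.5 * 111.32 * cos(46) ≈ 347.982
dist = sqrt(22.264^2 + 347.982^2) ≈ 348.7 km

348.7 km


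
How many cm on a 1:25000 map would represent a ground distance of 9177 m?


map_cm = 9177 * 100 / 25000 = 36.708 cm ≈ 36.71 cm

36.71 cm


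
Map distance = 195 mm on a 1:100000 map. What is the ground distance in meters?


ground = 195 mm * 100000 / 1000 = 19500.0 m

19500.0 m


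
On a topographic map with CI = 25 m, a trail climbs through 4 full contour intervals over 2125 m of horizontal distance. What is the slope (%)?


elevation change = 4 * 25 = 100 m
slope = 100 / 2125 * 100 = 4.7%

4.7%


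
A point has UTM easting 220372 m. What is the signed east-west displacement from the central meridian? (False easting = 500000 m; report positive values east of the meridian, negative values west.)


displacement = 220372 - 500000 = -279628 m

-279628 m


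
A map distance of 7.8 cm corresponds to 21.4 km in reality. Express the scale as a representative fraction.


ground = 21.4 km = 2140000 cm; RF denominator = ground / map = 2140000 / 7.8 ≈ 274359; RF = 1:274359

1:274359


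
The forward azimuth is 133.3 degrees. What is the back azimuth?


back azimuth = (133.3 + 180) mod 360 = 313.3 degrees

313.3 degrees


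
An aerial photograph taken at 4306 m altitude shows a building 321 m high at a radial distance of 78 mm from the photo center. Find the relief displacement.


d = h * r / H = 321 * 78 / 4306 = 5.81 mm

5.81 mm


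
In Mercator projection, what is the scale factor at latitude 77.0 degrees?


SF = 1 / cos(77.0) = 1 / 0.224951 = 4.445

4.445


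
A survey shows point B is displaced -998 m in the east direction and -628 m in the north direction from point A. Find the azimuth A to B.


az = atan2(-998, -628) = -122.2 deg
adjusted to 0-360: 237.8 degrees

237.8 degrees


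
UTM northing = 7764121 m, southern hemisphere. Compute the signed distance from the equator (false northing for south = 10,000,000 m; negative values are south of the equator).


For southern: actual = 7764121 - 10000000 = -2235879 m

-2235879 m


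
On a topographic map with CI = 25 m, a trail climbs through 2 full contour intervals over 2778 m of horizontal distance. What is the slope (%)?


elevation change = 2 * 25 = 50 m
slope = 50 / 2778 * 100 = 1.8%

1.8%


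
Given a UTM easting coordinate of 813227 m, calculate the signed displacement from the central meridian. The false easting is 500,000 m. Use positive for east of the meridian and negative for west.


displacement = 813227 - 500000 = 313227 m

313227 m


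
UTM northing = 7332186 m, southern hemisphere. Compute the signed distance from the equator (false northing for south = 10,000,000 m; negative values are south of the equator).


For southern: actual = 7332186 - 10000000 = -2667814 m

-2667814 m


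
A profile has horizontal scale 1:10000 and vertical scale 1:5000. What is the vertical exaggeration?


VE = horizontal_scale / vertical_scale = 10000 / 5000 = 2.0

2.0x


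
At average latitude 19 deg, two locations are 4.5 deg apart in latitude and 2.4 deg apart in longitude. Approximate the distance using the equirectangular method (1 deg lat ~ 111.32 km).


dlat_km = 4.5 * 111.32 = 500.94
dlon_km = 2.4 * 111.32 * cos(19) ≈ 252.612
dist = sqrt(500.94^2 + 252.612^2) ≈ 561.0 km

561.0 km


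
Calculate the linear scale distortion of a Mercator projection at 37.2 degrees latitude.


SF = 1 / cos(37.2) = 1 / 0.79653 = 1.255

1.255


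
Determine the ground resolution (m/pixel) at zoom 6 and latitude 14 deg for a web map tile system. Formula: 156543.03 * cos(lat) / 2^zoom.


res = 156543.03 * cos(14) / 2^6 = 156543.03 * 0.97029573 / 64 = 2373.33 m/pixel

2373.33 m/pixel


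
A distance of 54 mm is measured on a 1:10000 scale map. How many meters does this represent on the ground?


ground = 54 mm * 10000 / 1000 = 540.0 m

540.0 m


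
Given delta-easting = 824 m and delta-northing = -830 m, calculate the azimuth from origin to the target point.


az = atan2(824, -830) = 135.2 deg
adjusted to 0-360: 135.2 degrees

135.2 degrees


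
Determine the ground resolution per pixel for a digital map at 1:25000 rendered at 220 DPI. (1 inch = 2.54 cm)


pixel_cm = 2.54 / 220 ≈ 0.011545 cm
ground = pixel_cm * 25000 / 100 = 2.54 * 25000 / (220 * 100) = 63500 / 22000 ≈ 2.89 m

2.89 m


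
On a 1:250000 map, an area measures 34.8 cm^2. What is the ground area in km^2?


ground_area = 34.8 * (250000/100)^2 = 217500000.0 m^2 = 217.5 km^2

217.5 km^2


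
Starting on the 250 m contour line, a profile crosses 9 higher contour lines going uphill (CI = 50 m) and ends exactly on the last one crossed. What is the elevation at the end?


elevation = 250 + 9 * 50 = 700 m

700 m


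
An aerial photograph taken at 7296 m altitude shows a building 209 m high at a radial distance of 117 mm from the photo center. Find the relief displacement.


d = h * r / H = 209 * 117 / 7296 = 3.35 mm

3.35 mm


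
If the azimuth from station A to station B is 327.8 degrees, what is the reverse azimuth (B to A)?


back azimuth = (327.8 + 180) mod 360 = 147.8 degrees

147.8 degrees


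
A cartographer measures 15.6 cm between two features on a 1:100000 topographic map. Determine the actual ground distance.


ground = 15.6 cm * 100000 / 100 = 15600.0 m = 15.6 km

15.6 km


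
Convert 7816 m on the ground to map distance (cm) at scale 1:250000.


map_cm = 7816 * 100 / 250000 = 3.1264 cm ≈ 3.13 cm

3.13 cm


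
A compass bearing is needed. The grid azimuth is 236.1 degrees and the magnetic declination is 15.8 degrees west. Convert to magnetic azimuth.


magnetic azimuth = grid azimuth - declination (east +ve)
mag_az = 236.1 - -15.8 = 251.9 degrees

251.9 degrees


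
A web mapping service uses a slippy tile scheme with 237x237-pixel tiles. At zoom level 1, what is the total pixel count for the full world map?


tiles per axis = 2^1 = 2
total tiles = 2^2 = 4
pixels per axis = 2 * 237 = 474
total pixels = 474^2 = 224676

224676 pixels


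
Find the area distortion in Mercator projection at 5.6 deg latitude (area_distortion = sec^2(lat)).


area_distortion = 1/cos^2(5.6) = 1.01

1.01


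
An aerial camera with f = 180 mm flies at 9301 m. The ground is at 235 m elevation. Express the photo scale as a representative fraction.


scale = f / (H - h) = 180 mm / 9066 m = 180 / 9066000 = 1:50367

1:50367


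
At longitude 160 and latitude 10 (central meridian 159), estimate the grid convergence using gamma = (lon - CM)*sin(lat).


gamma = (160 - 159) * sin(10) = 1 * 0.173648 = 0.174 degrees

0.174 degrees


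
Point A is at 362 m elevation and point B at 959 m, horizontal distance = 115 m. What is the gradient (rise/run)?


gradient = (959 - 362) / 115 = 597 / 115 = 5.1913

5.1913


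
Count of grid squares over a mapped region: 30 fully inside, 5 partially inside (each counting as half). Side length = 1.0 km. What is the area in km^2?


effective squares = 30 + 5 * 0.5 = 32.5
area = 32.5 * 1.0 = 32.5 km^2

32.5 km^2


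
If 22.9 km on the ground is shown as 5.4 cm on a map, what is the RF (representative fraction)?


ground = 22.9 km = 2290000 cm; RF denominator = ground / map = 2290000 / 5.4 ≈ 424074; RF = 1:424074

1:424074


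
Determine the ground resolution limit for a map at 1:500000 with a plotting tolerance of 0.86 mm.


ground = 0.86 mm * 500000 / 1000 = 430.0 m

430.0 m


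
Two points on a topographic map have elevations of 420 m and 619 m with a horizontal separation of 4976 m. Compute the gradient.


gradient = (619 - 420) / 4976 = 199 / 4976 = 0.04

0.04


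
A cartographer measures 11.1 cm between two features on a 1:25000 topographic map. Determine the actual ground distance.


ground = 11.1 cm * 25000 / 100 = 2775.0 m = 2.775 km

2.775 km


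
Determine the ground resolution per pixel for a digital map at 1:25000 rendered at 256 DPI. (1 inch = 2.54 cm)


pixel_cm = 2.54 / 256 ≈ 0.009922 cm
ground = pixel_cm * 25000 / 100 = 2.54 * 25000 / (256 * 100) = 63500 / 25600 ≈ 2.48 m

2.48 m


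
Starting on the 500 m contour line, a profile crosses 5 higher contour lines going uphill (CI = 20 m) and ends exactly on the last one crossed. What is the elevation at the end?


elevation = 500 + 5 * 20 = 600 m

600 m


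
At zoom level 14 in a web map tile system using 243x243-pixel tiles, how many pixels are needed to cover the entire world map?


tiles per axis = 2^14 = 16384
total tiles = 16384^2 = 268435456
pixels per axis = 16384 * 243 = 3981312
total pixels = 3981312^2 = 15850845241344

15850845241344 pixels


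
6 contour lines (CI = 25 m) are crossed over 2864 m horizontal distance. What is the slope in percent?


elevation change = 6 * 25 = 150 m
slope = 150 / 2864 * 100 = 5.2%

5.2%


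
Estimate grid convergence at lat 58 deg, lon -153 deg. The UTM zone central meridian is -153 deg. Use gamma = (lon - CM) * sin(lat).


gamma = (-153 - -153) * sin(58) = 0 * 0.848048 = 0.0 degrees

0.0 degrees


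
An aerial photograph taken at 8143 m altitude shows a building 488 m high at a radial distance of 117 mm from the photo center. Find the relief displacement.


d = h * r / H = 488 * 117 / 8143 = 7.01 mm

7.01 mm


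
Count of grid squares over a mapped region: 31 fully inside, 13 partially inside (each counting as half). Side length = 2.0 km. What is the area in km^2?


effective squares = 31 + 13 * 0.5 = 37.5
area = 37.5 * 4.0 = 150.0 km^2

150.0 km^2


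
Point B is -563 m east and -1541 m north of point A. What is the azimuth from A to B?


az = atan2(-563, -1541) = -159.9 deg
adjusted to 0-360: 200.1 degrees

200.1 degrees


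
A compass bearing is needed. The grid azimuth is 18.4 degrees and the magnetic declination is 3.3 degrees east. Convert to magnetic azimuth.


magnetic azimuth = grid azimuth - declination (east +ve)
mag_az = 18.4 - 3.3 = 15.1 degrees

15.1 degrees


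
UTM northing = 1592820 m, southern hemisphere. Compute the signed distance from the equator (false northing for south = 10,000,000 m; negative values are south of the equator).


For southern: actual = 1592820 - 10000000 = -8407180 m

-8407180 m


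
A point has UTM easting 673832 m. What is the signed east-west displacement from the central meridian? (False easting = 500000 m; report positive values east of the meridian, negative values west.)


displacement = 673832 - 500000 = 173832 m

173832 m


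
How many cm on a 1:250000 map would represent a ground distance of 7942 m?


map_cm = 7942 * 100 / 250000 = 3.1768 cm ≈ 3.18 cm

3.18 cm


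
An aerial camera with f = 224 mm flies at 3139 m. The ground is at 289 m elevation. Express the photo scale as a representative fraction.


scale = f / (H - h) = 224 mm / 2850 m = 224 / 2850000 = 1:12723

1:12723


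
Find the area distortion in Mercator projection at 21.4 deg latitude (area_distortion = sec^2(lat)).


area_distortion = 1/cos^2(21.4) = 1.154

1.154


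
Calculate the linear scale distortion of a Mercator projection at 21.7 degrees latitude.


SF = 1 / cos(21.7) = 1 / 0.929133 = 1.076

1.076


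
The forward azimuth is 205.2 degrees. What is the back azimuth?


back azimuth = (205.2 + 180) mod 360 = 25.2 degrees

25.2 degrees


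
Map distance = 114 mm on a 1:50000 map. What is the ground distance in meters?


ground = 114 mm * 50000 / 1000 = 5700.0 m

5700.0 m


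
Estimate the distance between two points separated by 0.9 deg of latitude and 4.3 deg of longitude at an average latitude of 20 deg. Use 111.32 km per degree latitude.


dlat_km = 0.9 * 111.32 = 100.188
dlon_km = 4.3 * 111.32 * cos(20) ≈ 449.808
dist = sqrt(100.188^2 + 449.808^2) ≈ 460.8 km

460.8 km


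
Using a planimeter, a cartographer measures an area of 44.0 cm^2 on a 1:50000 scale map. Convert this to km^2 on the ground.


ground_area = 44.0 * (50000/100)^2 = 11000000.0 m^2 = 11.0 km^2

11.0 km^2


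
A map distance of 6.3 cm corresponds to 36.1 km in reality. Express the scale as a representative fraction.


ground = 36.1 km = 3610000 cm; RF denominator = ground / map = 3610000 / 6.3 ≈ 573016; RF = 1:573016

1:573016


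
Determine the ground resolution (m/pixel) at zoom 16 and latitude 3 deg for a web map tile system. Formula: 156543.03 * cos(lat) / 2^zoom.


res = 156543.03 * cos(3) / 2^16 = 156543.03 * 0.99862953 / 65536 = 2.39 m/pixel

2.39 m/pixel


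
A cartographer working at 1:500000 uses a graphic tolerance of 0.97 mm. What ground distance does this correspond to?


ground = 0.97 mm * 500000 / 1000 = 485.0 m

485.0 m


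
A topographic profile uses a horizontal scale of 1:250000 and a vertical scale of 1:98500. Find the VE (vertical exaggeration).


VE = horizontal_scale / vertical_scale = 250000 / 98500 ≈ 2.5

2.5x


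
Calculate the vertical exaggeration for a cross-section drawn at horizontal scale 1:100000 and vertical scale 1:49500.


VE = horizontal_scale / vertical_scale = 100000 / 49500 ≈ 2.0

2.0x


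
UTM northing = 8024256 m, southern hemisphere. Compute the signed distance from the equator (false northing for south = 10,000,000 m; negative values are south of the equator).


For southern: actual = 8024256 - 10000000 = -1975744 m

-1975744 m


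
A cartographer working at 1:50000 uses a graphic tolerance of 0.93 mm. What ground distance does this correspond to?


ground = 0.93 mm * 50000 / 1000 = 46.5 m

46.5 m


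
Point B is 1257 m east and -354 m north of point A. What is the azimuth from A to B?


az = atan2(1257, -354) = 105.7 deg
adjusted to 0-360: 105.7 degrees

105.7 degrees


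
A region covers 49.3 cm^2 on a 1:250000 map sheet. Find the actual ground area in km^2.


ground_area = 49.3 * (250000/100)^2 = 308125000.0 m^2 = 308.125 km^2

308.125 km^2


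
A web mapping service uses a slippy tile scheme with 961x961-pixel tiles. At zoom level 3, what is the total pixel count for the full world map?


tiles per axis = 2^3 = 8
total tiles = 8^2 = 64
pixels per axis = 8 * 961 = 7688
total pixels = 7688^2 = 59105344

59105344 pixels


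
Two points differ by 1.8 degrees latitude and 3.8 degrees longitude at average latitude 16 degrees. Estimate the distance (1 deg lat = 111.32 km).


dlat_km = 1.8 * 111.32 = 200.376
dlon_km = 3.8 * 111.32 * cos(16) ≈ 406.629
dist = sqrt(200.376^2 + 406.629^2) ≈ 453.3 km

453.3 km


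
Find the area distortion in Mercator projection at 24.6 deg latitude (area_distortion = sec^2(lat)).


area_distortion = 1/cos^2(24.6) = 1.21

1.21


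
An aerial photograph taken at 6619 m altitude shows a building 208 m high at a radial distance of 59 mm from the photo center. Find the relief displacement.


d = h * r / H = 208 * 59 / 6619 = 1.85 mm

1.85 mm


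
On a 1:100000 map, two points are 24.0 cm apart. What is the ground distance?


ground = 24.0 cm * 100000 / 100 = 24000.0 m = 24.0 km

24.0 km


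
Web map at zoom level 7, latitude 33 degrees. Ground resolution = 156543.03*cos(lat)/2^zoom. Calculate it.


res = 156543.03 * cos(33) / 2^7 = 156543.03 * 0.83867057 / 128 = 1025.69 m/pixel

1025.69 m/pixel


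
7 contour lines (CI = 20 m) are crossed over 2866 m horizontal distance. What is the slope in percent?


elevation change = 7 * 20 = 140 m
slope = 140 / 2866 * 100 = 4.9%

4.9%


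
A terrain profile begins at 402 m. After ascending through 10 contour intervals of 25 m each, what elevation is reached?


elevation = 402 + 10 * 25 = 652 m

652 m


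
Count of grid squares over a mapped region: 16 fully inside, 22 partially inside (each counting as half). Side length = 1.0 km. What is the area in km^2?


effective squares = 16 + 22 * 0.5 = 27.0
area = 27.0 * 1.0 = 27.0 km^2

27.0 km^2


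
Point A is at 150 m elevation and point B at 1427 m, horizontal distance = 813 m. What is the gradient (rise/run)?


gradient = (1427 - 150) / 813 = 1277 / 813 = 1.5707

1.5707


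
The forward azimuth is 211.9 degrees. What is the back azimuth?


back azimuth = (211.9 + 180) mod 360 = 31.9 degrees

31.9 degrees


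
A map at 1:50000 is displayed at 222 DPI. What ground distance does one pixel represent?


pixel_cm = 2.54 / 222 ≈ 0.011441 cm
ground = pixel_cm * 50000 / 100 = 2.54 * 50000 / (222 * 100) = 127000 / 22200 ≈ 5.72 m

5.72 m


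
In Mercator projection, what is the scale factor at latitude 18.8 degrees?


SF = 1 / cos(18.8) = 1 / 0.946649 = 1.056

1.056


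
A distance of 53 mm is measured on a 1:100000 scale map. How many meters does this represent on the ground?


ground = 53 mm * 100000 / 1000 = 5300.0 m

5300.0 m


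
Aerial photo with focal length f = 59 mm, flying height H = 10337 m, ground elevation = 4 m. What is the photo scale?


scale = f / (H - h) = 59 mm / 10333 m = 59 / 10333000 = 1:175136

1:175136


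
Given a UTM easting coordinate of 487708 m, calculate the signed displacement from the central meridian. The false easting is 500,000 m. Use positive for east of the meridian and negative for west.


displacement = 487708 - 500000 = -12292 m

-12292 m


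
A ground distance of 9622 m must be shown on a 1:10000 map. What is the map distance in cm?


map_cm = 9622 * 100 / 10000 = 96.22 cm

96.22 cm


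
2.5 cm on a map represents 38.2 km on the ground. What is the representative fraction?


ground = 38.2 km = 3820000 cm; RF denominator = ground / map = 3820000 / 2.5 = 1528000; RF = 1:1528000

1:1528000


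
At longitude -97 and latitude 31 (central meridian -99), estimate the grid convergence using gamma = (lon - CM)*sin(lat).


gamma = (-97 - -99) * sin(31) = 2 * 0.515038 = 1.03 degrees

1.03 degrees


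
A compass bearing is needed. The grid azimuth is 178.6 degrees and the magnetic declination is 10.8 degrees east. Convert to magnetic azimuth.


magnetic azimuth = grid azimuth - declination (east +ve)
mag_az = 178.6 - 10.8 = 167.8 degrees

167.8 degrees


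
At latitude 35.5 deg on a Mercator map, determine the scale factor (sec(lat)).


SF = 1 / cos(35.5) = 1 / 0.814116 = 1.228

1.228


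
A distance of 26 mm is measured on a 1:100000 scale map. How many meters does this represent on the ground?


ground = 26 mm * 100000 / 1000 = 2600.0 m

2600.0 m


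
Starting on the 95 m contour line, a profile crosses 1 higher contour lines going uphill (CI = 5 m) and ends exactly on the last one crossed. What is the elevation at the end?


elevation = 95 + 1 * 5 = 100 m

100 m


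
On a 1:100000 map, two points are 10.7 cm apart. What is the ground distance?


ground = 10.7 cm * 100000 / 100 = 10700.0 m = 10.7 km

10.7 km


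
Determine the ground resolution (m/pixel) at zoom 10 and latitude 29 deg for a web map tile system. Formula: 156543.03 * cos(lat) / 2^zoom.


res = 156543.03 * cos(29) / 2^10 = 156543.03 * 0.87461971 / 1024 = 133.71 m/pixel

133.71 m/pixel


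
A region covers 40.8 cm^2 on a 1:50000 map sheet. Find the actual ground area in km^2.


ground_area = 40.8 * (50000/100)^2 = 10200000.0 m^2 = 10.2 km^2

10.2 km^2


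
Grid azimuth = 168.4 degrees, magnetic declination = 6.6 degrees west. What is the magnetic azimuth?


magnetic azimuth = grid azimuth - declination (east +ve)
mag_az = 168.4 - -6.6 = 175.0 degrees

175.0 degrees


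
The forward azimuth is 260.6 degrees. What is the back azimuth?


back azimuth = (260.6 + 180) mod 360 = 80.6 degrees

80.6 degrees


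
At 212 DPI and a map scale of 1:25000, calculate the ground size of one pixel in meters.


pixel_cm = 2.54 / 212 ≈ 0.011981 cm
ground = pixel_cm * 25000 / 100 = 2.54 * 25000 / (212 * 100) = 63500 / 21200 ≈ 3.0 m

3.0 m


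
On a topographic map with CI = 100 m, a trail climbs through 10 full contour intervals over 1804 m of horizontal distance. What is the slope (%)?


elevation change = 10 * 100 = 1000 m
slope = 1000 / 1804 * 100 = 55.4%

55.4%


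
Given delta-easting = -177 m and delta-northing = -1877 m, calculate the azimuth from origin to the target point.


az = atan2(-177, -1877) = -174.6 deg
adjusted to 0-360: 185.4 degrees

185.4 degrees


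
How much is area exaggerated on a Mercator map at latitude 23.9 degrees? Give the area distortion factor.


area_distortion = 1/cos^2(23.9) = 1.196

1.196


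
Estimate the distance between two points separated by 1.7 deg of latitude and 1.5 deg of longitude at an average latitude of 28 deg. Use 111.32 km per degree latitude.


dlat_km = 1.7 * 111.32 = 189.244
dlon_km = 1.5 * 111.32 * cos(28) ≈ 147.435
dist = sqrt(189.244^2 + 147.435^2) ≈ 239.9 km

239.9 km


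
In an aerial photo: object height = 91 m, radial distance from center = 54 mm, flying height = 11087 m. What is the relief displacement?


d = h * r / H = 91 * 54 / 11087 = 0.44 mm

0.44 mm


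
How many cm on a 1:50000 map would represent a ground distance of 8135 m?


map_cm = 8135 * 100 / 50000 = 16.27 cm

16.27 cm


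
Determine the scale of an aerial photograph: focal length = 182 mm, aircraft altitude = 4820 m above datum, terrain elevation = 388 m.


scale = f / (H - h) = 182 mm / 4432 m = 182 / 4432000 = 1:24352

1:24352


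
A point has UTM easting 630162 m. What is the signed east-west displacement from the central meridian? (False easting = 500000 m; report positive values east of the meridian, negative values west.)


displacement = 630162 - 500000 = 130162 m

130162 m


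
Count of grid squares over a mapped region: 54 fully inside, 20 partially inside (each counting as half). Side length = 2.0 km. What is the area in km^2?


effective squares = 54 + 20 * 0.5 = 64.0
area = 64.0 * 4.0 = 256.0 km^2

256.0 km^2


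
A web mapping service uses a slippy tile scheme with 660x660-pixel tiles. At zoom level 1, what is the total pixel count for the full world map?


tiles per axis = 2^1 = 2
total tiles = 2^2 = 4
pixels per axis = 2 * 660 = 1320
total pixels = 1320^2 = 1742400

1742400 pixels


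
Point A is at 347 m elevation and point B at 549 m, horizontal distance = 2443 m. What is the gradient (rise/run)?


gradient = (549 - 347) / 2443 = 202 / 2443 = 0.0827

0.0827


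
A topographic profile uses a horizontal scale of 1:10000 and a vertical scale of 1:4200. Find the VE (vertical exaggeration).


VE = horizontal_scale / vertical_scale = 10000 / 4200 ≈ 2.4

2.4x


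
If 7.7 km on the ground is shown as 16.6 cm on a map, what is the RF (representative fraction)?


ground = 7.7 km = 770000 cm; RF denominator = ground / map = 770000 / 16.6 ≈ 46386; RF = 1:46386

1:46386


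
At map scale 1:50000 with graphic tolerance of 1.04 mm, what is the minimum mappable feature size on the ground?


ground = 1.04 mm * 50000 / 1000 = 52.0 m

52.0 m


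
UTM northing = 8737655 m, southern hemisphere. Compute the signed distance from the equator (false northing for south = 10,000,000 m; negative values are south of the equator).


For southern: actual = 8737655 - 10000000 = -1262345 m

-1262345 m


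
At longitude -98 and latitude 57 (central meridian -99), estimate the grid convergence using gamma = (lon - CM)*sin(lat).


gamma = (-98 - -99) * sin(57) = 1 * 0.838671 = 0.839 degrees

0.839 degrees


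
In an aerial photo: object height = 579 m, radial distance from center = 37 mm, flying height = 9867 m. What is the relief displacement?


d = h * r / H = 579 * 37 / 9867 = 2.17 mm

2.17 mm


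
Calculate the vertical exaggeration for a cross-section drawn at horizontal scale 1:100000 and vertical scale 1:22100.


VE = horizontal_scale / vertical_scale = 100000 / 22100 ≈ 4.5

4.5x


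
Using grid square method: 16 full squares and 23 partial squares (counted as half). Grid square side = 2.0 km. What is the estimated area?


effective squares = 16 + 23 * 0.5 = 27.5
area = 27.5 * 4.0 = 110.0 km^2

110.0 km^2


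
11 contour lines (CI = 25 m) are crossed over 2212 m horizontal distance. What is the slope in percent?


elevation change = 11 * 25 = 275 m
slope = 275 / 2212 * 100 = 12.4%

12.4%


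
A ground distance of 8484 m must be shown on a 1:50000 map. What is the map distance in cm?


map_cm = 8484 * 100 / 50000 = 16.968 cm ≈ 16.97 cm

16.97 cm


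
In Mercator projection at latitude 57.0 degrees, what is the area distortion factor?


area_distortion = 1/cos^2(57.0) = 3.371

3.371


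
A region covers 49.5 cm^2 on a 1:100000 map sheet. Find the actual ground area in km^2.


ground_area = 49.5 * (100000/100)^2 = 49500000.0 m^2 = 49.5 km^2

49.5 km^2


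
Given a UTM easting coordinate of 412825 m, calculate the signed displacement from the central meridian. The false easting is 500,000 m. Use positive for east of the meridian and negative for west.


displacement = 412825 - 500000 = -87175 m

-87175 m


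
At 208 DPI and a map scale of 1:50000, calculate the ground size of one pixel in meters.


pixel_cm = 2.54 / 208 ≈ 0.012212 cm
ground = pixel_cm * 50000 / 100 = 2.54 * 50000 / (208 * 100) = 127000 / 20800 ≈ 6.11 m

6.11 m


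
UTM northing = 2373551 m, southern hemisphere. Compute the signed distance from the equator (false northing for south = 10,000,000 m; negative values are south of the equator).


For southern: actual = 2373551 - 10000000 = -7626449 m

-7626449 m


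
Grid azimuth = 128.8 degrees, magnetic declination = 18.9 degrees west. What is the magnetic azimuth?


magnetic azimuth = grid azimuth - declination (east +ve)
mag_az = 128.8 - -18.9 = 147.7 degrees

147.7 degrees


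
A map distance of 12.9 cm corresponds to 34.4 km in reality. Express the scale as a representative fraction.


ground = 34.4 km = 3440000 cm; RF denominator = ground / map = 3440000 / 12.9 ≈ 266667; RF = 1:266667

1:266667


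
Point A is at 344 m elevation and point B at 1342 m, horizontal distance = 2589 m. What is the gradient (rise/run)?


gradient = (1342 - 344) / 2589 = 998 / 2589 = 0.3855

0.3855


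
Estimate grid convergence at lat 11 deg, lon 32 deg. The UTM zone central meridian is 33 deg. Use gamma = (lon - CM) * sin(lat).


gamma = (32 - 33) * sin(11) = -1 * 0.190809 = -0.191 degrees

-0.191 degrees


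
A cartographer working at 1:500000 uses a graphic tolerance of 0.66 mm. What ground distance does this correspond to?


ground = 0.66 mm * 500000 / 1000 = 330.0 m

330.0 m


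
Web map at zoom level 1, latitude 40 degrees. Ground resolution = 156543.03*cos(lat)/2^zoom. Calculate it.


res = 156543.03 * cos(40) / 2^1 = 156543.03 * 0.76604444 / 2 = 59959.46 m/pixel

59959.46 m/pixel


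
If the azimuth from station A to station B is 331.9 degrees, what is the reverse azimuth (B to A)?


back azimuth = (331.9 + 180) mod 360 = 151.9 degrees

151.9 degrees


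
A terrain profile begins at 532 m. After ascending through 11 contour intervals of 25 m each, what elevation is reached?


elevation = 532 + 11 * 25 = 807 m

807 m


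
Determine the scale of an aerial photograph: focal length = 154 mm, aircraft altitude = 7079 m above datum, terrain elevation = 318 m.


scale = f / (H - h) = 154 mm / 6761 m = 154 / 6761000 = 1:43903

1:43903


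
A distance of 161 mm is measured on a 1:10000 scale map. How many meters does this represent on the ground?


ground = 161 mm * 10000 / 1000 = 1610.0 m

1610.0 m


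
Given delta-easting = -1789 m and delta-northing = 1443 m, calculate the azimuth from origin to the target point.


az = atan2(-1789, 1443) = -51.1 deg
adjusted to 0-360: 308.9 degrees

308.9 degrees


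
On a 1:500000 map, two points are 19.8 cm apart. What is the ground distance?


ground = 19.8 cm * 500000 / 100 = 99000.0 m = 99.0 km

99.0 km


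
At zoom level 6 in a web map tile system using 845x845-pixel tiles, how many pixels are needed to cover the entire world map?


tiles per axis = 2^6 = 64
total tiles = 64^2 = 4096
pixels per axis = 64 * 845 = 54080
total pixels = 54080^2 = 2924646400

2924646400 pixels


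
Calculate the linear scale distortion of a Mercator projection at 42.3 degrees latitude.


SF = 1 / cos(42.3) = 1 / 0.739631 = 1.352

1.352


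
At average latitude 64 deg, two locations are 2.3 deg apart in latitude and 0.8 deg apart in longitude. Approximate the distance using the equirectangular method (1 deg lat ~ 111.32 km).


dlat_km = 2.3 * 111.32 = 256.036
dlon_km = 0.8 * 111.32 * cos(64) ≈ 39.04
dist = sqrt(256.036^2 + 39.04^2) ≈ 259.0 km

259.0 km


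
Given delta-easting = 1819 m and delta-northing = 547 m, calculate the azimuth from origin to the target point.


az = atan2(1819, 547) = 73.3 deg
adjusted to 0-360: 73.3 degrees

73.3 degrees


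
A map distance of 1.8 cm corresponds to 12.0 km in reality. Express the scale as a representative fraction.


ground = 12.0 km = 1200000 cm; RF denominator = ground / map = 1200000 / 1.8 ≈ 666667; RF = 1:666667

1:666667


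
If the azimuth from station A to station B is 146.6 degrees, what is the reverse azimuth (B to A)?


back azimuth = (146.6 + 180) mod 360 = 326.6 degrees

326.6 degrees


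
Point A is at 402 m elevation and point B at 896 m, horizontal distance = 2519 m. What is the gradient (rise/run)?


gradient = (896 - 402) / 2519 = 494 / 2519 = 0.1961

0.1961


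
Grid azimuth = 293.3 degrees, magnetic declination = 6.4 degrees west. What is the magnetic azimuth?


magnetic azimuth = grid azimuth - declination (east +ve)
mag_az = 293.3 - -6.4 = 299.7 degrees

299.7 degrees


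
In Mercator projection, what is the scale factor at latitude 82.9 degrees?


SF = 1 / cos(82.9) = 1 / 0.123601 = 8.091

8.091


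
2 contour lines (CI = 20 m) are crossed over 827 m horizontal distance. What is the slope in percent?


elevation change = 2 * 20 = 40 m
slope = 40 / 827 * 100 = 4.8%

4.8%


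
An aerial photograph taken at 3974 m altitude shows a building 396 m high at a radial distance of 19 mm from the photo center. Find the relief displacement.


d = h * r / H = 396 * 19 / 3974 = 1.89 mm

1.89 mm


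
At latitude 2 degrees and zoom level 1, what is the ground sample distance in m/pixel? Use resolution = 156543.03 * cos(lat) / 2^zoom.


res = 156543.03 * cos(2) / 2^1 = 156543.03 * 0.99939083 / 2 = 78223.83 m/pixel

78223.83 m/pixel


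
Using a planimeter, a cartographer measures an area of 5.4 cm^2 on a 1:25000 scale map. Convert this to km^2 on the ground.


ground_area = 5.4 * (25000/100)^2 = 337500.0 m^2 = 0.3375 km^2 ≈ 0.338 km^2

0.338 km^2


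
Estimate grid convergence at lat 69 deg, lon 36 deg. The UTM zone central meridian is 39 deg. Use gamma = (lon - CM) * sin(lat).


gamma = (36 - 39) * sin(69) = -3 * 0.93358 = -2.801 degrees

-2.801 degrees


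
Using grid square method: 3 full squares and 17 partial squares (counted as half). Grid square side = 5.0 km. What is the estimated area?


effective squares = 3 + 17 * 0.5 = 11.5
area = 11.5 * 25.0 = 287.5 km^2

287.5 km^2


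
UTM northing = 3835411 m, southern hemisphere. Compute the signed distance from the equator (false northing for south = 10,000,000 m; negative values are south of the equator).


For southern: actual = 3835411 - 10000000 = -6164589 m

-6164589 m


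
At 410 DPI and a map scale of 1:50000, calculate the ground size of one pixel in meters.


pixel_cm = 2.54 / 410 ≈ 0.006195 cm
ground = pixel_cm * 50000 / 100 = 2.54 * 50000 / (410 * 100) = 127000 / 41000 ≈ 3.1 m

3.1 m
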